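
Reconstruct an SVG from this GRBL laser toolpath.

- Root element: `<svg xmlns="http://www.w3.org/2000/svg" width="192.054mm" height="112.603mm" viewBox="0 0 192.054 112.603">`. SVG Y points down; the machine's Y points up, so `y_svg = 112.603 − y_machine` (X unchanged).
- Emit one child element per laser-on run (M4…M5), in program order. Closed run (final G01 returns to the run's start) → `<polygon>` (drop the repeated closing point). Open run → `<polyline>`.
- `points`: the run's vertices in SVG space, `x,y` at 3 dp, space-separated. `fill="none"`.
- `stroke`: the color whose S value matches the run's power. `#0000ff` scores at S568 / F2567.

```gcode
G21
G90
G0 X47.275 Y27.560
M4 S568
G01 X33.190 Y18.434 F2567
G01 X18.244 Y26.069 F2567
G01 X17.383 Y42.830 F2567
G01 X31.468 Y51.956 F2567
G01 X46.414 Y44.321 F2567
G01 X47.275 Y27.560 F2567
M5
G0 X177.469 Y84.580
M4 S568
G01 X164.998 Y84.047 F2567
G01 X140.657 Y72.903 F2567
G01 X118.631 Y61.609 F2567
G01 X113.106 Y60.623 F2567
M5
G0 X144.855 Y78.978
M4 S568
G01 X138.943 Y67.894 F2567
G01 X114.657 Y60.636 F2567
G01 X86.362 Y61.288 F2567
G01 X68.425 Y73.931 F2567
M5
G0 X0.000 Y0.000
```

y_svg = 112.603 − y_m. Every run uses S568, so all elements get stroke `#0000ff` (score).

[1] closed run; points: 47.275,85.043 33.190,94.169 18.244,86.534 17.383,69.773 31.468,60.647 46.414,68.282

[2] open run; points: 177.469,28.023 164.998,28.556 140.657,39.700 118.631,50.994 113.106,51.980

[3] open run; points: 144.855,33.625 138.943,44.709 114.657,51.967 86.362,51.315 68.425,38.672

<svg xmlns="http://www.w3.org/2000/svg" width="192.054mm" height="112.603mm" viewBox="0 0 192.054 112.603">
  <polygon points="47.275,85.043 33.190,94.169 18.244,86.534 17.383,69.773 31.468,60.647 46.414,68.282" fill="none" stroke="#0000ff"/>
  <polyline points="177.469,28.023 164.998,28.556 140.657,39.700 118.631,50.994 113.106,51.980" fill="none" stroke="#0000ff"/>
  <polyline points="144.855,33.625 138.943,44.709 114.657,51.967 86.362,51.315 68.425,38.672" fill="none" stroke="#0000ff"/>
</svg>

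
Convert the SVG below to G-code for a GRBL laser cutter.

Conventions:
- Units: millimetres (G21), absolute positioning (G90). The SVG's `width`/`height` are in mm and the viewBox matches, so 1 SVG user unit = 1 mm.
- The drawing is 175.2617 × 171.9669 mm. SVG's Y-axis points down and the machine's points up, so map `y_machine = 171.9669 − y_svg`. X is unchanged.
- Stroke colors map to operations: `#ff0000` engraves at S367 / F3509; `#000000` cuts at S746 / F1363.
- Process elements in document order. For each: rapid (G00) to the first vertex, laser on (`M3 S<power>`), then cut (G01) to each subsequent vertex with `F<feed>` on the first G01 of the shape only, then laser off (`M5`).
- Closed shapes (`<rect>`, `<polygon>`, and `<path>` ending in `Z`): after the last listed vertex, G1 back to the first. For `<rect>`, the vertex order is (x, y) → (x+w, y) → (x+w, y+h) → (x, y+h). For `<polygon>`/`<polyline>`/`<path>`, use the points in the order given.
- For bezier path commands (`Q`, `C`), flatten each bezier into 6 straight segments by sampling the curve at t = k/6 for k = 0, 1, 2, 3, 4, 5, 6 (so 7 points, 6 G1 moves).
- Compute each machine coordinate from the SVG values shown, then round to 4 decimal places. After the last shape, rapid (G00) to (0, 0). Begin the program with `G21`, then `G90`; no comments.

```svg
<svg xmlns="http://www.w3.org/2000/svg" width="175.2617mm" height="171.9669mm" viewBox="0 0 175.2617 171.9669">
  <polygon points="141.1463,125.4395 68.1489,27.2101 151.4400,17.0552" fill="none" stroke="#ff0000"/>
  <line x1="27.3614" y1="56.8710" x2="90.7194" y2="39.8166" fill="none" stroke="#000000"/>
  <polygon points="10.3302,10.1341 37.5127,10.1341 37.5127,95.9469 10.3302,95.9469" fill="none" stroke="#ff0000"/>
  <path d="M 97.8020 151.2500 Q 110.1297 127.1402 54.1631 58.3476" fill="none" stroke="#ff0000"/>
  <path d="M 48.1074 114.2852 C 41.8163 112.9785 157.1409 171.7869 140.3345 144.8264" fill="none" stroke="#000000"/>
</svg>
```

1 u = 1 mm; y_m = 171.9669 − y.

[1] `<polygon>` closed polygon, #ff0000→engrave S367 F3509: (141.1463,46.5274) → (68.1489,144.7568) → (151.4400,154.9117) → (141.1463,46.5274) (closed)

[2] `<line>` line segment, #000000→cut S746 F1363: (27.3614,115.0959) → (90.7194,132.1503)

[3] `<polygon>` rectangle, #ff0000→engrave S367 F3509: (10.3302,161.8328) → (37.5127,161.8328) → (37.5127,76.0200) → (10.3302,76.0200) → (10.3302,161.8328) (closed)

[4] `<path>` quadratic bezier, #ff0000→engrave S367 F3509: (97.8020,20.7169) → (100.0142,29.9947) → (98.4322,41.7549) → (93.0561,55.9974) → (83.8859,72.7223) → (70.9216,91.9296) → (54.1631,113.6193)

[5] `<path>` cubic bezier, #000000→cut S746 F1363: (48.1074,57.6817) → (53.9217,54.0008) → (72.9568,44.3531) → (98.1642,32.7909) → (122.4953,23.3665) → (138.9015,20.1323) → (140.3345,27.1405)

G21
G90
G00 X141.1463 Y46.5274
M3 S367
G01 X68.1489 Y144.7568 F3509
G01 X151.4400 Y154.9117
G01 X141.1463 Y46.5274
M5
G00 X27.3614 Y115.0959
M3 S746
G01 X90.7194 Y132.1503 F1363
M5
G00 X10.3302 Y161.8328
M3 S367
G01 X37.5127 Y161.8328 F3509
G01 X37.5127 Y76.0200
G01 X10.3302 Y76.0200
G01 X10.3302 Y161.8328
M5
G00 X97.8020 Y20.7169
M3 S367
G01 X100.0142 Y29.9947 F3509
G01 X98.4322 Y41.7549
G01 X93.0561 Y55.9974
G01 X83.8859 Y72.7223
G01 X70.9216 Y91.9296
G01 X54.1631 Y113.6193
M5
G00 X48.1074 Y57.6817
M3 S746
G01 X53.9217 Y54.0008 F1363
G01 X72.9568 Y44.3531
G01 X98.1642 Y32.7909
G01 X122.4953 Y23.3665
G01 X138.9015 Y20.1323
G01 X140.3345 Y27.1405
M5
G00 X0.0000 Y0.0000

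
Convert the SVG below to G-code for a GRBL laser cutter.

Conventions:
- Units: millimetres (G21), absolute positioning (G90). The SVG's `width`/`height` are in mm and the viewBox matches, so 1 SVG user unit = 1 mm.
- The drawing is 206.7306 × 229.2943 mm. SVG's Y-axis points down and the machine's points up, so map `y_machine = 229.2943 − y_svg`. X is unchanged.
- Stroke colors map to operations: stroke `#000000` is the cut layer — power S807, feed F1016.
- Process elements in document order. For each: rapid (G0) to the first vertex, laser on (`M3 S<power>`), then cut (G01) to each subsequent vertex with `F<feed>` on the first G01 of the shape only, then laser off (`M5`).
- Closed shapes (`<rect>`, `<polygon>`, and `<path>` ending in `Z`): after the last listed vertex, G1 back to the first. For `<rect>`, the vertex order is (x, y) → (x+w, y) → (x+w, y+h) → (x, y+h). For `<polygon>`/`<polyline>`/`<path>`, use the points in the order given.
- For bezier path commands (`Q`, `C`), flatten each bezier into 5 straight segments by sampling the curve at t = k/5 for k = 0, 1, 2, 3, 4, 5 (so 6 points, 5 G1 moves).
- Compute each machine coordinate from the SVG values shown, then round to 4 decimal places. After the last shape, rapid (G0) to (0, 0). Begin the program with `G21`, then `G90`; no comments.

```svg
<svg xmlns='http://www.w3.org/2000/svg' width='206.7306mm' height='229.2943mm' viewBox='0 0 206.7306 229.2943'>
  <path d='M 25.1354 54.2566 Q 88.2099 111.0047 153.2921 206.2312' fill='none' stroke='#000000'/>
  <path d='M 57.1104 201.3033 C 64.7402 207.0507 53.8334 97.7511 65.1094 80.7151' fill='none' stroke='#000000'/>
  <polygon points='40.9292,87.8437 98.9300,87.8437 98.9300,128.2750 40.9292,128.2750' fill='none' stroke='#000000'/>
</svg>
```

viewBox `0 0 206.7306 229.2943` with mm width/height → 1 unit = 1 mm. Flip: y_m = 229.2943 − y_svg.

**Shape 1** — `<path>` quadratic bezier, stroke `#000000` → cut (S807, F1016). Control points (SVG): P0=(25.1354,54.2566), P1=(88.2099,111.0047), P2=(153.2921,206.2312); sampled at t=k/5. Machine vertices: (25.1354,175.0377) → (50.4455,150.7993) → (75.9162,123.4827) → (101.5476,93.0878) → (127.3395,59.6146) → (153.2921,23.0631). Open path.

**Shape 2** — `<path>` cubic bezier, stroke `#000000` → cut (S807, F1016). Control points (SVG): P0=(57.1104,201.3033), P1=(64.7402,207.0507), P2=(53.8334,97.7511), P3=(65.1094,80.7151); sampled at t=k/5. Machine vertices: (57.1104,27.9910) → (59.7896,36.6897) → (59.9746,63.0488) → (59.6199,97.1174) → (60.6800,128.9445) → (65.1094,148.5792). Open path.

**Shape 3** — `<polygon>` rectangle, stroke `#000000` → cut (S807, F1016). Machine vertices: (40.9292,141.4506) → (98.9300,141.4506) → (98.9300,101.0193) → (40.9292,101.0193) → (40.9292,141.4506). Closed: final G1 returns to the first vertex.

G21
G90
G0 X25.1354 Y175.0377
M3 S807
G01 X50.4455 Y150.7993 F1016
G01 X75.9162 Y123.4827
G01 X101.5476 Y93.0878
G01 X127.3395 Y59.6146
G01 X153.2921 Y23.0631
M5
G0 X57.1104 Y27.9910
M3 S807
G01 X59.7896 Y36.6897 F1016
G01 X59.9746 Y63.0488
G01 X59.6199 Y97.1174
G01 X60.6800 Y128.9445
G01 X65.1094 Y148.5792
M5
G0 X40.9292 Y141.4506
M3 S807
G01 X98.9300 Y141.4506 F1016
G01 X98.9300 Y101.0193
G01 X40.9292 Y101.0193
G01 X40.9292 Y141.4506
M5
G0 X0.0000 Y0.0000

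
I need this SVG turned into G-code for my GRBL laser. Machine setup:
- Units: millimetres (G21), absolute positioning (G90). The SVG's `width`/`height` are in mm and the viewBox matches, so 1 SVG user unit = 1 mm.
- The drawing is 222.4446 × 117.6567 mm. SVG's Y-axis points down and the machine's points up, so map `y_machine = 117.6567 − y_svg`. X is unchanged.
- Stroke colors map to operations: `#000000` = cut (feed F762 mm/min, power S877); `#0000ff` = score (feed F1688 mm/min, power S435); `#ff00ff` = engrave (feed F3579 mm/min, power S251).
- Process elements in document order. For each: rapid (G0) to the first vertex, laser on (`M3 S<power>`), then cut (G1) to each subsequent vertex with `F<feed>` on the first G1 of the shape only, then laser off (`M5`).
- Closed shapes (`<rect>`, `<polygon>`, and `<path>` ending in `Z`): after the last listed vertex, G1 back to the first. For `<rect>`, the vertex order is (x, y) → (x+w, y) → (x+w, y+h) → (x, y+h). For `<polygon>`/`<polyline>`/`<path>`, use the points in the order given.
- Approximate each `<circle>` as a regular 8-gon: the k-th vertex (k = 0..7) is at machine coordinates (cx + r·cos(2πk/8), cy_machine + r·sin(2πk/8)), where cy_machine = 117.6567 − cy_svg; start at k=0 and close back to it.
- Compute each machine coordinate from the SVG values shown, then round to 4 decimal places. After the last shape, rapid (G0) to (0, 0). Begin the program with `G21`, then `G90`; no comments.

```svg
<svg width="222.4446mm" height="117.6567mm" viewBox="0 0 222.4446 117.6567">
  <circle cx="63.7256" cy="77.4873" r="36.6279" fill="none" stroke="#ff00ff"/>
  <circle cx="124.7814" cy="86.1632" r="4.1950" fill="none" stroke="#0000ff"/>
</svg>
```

1 u = 1 mm; y_m = 117.6567 − y.

[1] `<circle>` circle, #ff00ff→engrave S251 F3579: (100.3535,40.1694) → (89.6254,66.0692) → (63.7256,76.7973) → (37.8258,66.0692) → (27.0977,40.1694) → (37.8258,14.2696) → (63.7256,3.5415) → (89.6254,14.2696) → (100.3535,40.1694) (closed)

[2] `<circle>` circle, #0000ff→score S435 F1688: (128.9764,31.4935) → (127.7477,34.4598) → (124.7814,35.6885) → (121.8151,34.4598) → (120.5864,31.4935) → (121.8151,28.5272) → (124.7814,27.2985) → (127.7477,28.5272) → (128.9764,31.4935) (closed)

G21
G90
G0 X100.3535 Y40.1694
M3 S251
G1 X89.6254 Y66.0692 F3579
G1 X63.7256 Y76.7973
G1 X37.8258 Y66.0692
G1 X27.0977 Y40.1694
G1 X37.8258 Y14.2696
G1 X63.7256 Y3.5415
G1 X89.6254 Y14.2696
G1 X100.3535 Y40.1694
M5
G0 X128.9764 Y31.4935
M3 S435
G1 X127.7477 Y34.4598 F1688
G1 X124.7814 Y35.6885
G1 X121.8151 Y34.4598
G1 X120.5864 Y31.4935
G1 X121.8151 Y28.5272
G1 X124.7814 Y27.2985
G1 X127.7477 Y28.5272
G1 X128.9764 Y31.4935
M5
G0 X0.0000 Y0.0000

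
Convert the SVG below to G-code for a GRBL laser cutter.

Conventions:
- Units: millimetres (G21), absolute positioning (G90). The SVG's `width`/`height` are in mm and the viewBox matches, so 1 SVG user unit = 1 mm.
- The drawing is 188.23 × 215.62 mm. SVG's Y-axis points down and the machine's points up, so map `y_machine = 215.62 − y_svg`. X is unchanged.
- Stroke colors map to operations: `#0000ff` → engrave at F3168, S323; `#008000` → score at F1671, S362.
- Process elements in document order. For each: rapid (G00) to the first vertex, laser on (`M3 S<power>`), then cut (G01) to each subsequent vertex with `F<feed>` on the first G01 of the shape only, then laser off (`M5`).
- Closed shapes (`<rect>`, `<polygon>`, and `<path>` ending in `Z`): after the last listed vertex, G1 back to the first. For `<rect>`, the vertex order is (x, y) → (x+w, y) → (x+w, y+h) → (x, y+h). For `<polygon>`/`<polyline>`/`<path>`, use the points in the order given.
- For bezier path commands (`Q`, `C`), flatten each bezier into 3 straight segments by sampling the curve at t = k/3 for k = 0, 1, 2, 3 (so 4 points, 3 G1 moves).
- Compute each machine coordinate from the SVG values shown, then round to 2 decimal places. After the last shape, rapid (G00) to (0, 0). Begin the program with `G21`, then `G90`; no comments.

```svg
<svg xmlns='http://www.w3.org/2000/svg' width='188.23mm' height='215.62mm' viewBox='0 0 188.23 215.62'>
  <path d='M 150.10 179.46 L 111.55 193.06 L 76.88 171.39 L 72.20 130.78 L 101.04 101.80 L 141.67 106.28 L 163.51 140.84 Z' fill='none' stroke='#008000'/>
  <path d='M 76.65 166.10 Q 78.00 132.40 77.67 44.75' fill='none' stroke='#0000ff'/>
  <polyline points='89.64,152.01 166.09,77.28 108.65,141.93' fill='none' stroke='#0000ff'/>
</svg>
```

G21
G90
G00 X150.10 Y36.16
M3 S362
G01 X111.55 Y22.56 F1671
G01 X76.88 Y44.23
G01 X72.20 Y84.84
G01 X101.04 Y113.82
G01 X141.67 Y109.34
G01 X163.51 Y74.78
G01 X150.10 Y36.16
M5
G00 X76.65 Y49.52
M3 S323
G01 X77.36 Y77.98 F3168
G01 X77.70 Y118.43
G01 X77.67 Y170.87
M5
G00 X89.64 Y63.61
M3 S323
G01 X166.09 Y138.34 F3168
G01 X108.65 Y73.69
M5
G00 X0.00 Y0.00

viewBox `0 0 188.23 215.62` with mm width/height → 1 unit = 1 mm. Flip: y_m = 215.62 − y_svg.

**Shape 1** — `<path>` regular polygon, stroke `#008000` → score (S362, F1671). Machine vertices: (150.10,36.16) → (111.55,22.56) → (76.88,44.23) → (72.20,84.84) → (101.04,113.82) → (141.67,109.34) → (163.51,74.78) → (150.10,36.16). Closed: final G1 returns to the first vertex.

**Shape 2** — `<path>` quadratic bezier, stroke `#0000ff` → engrave (S323, F3168). Control points (SVG): P0=(76.65,166.10), P1=(78.00,132.40), P2=(77.67,44.75); sampled at t=k/3. Machine vertices: (76.65,49.52) → (77.36,77.98) → (77.70,118.43) → (77.67,170.87). Open path.

**Shape 3** — `<polyline>` open polyline, stroke `#0000ff` → engrave (S323, F3168). Machine vertices: (89.64,63.61) → (166.09,138.34) → (108.65,73.69). Open path.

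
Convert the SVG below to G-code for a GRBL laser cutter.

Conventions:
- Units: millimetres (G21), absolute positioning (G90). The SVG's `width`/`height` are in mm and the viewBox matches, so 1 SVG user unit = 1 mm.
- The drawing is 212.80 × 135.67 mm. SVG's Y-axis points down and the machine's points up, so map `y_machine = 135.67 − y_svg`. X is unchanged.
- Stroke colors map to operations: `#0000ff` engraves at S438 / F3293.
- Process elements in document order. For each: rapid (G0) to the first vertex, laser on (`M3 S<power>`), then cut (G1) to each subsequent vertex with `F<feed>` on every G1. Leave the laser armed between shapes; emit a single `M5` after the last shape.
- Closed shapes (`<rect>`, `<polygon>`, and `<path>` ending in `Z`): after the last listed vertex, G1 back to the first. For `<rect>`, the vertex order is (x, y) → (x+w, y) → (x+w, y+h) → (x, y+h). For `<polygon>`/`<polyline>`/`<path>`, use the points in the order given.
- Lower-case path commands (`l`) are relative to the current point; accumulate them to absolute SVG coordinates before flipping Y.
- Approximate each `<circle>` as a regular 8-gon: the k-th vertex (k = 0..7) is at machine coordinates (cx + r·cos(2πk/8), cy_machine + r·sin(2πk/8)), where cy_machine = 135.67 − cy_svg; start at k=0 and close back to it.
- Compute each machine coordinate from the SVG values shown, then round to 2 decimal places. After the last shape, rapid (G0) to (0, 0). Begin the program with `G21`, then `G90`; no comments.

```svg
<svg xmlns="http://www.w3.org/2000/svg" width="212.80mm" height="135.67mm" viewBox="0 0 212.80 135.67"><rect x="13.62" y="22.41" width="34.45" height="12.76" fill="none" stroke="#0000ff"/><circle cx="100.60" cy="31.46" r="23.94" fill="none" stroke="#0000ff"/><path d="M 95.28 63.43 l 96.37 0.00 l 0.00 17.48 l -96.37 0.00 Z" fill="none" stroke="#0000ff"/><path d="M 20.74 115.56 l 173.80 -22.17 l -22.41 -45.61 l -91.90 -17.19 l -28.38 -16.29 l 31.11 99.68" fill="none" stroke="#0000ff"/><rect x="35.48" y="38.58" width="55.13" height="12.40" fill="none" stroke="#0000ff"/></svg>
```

Since the viewBox matches the mm dimensions, user units are millimetres directly. The only transform is the Y-flip y_m = 135.67 − y_svg.

Shape 1 is a rectangle drawn with `<rect>`. Its stroke #0000ff means engrave at S438, F3293. After flipping Y the toolpath is (13.62,113.26) → (48.07,113.26) → (48.07,100.50) → (13.62,100.50) → (13.62,113.26), returning to the start.

Shape 2 is a circle drawn with `<circle>`. Its stroke #0000ff means engrave at S438, F3293. After flipping Y the toolpath is (124.54,104.21) → (117.53,121.14) → (100.60,128.15) → (83.67,121.14) → (76.66,104.21) → (83.67,87.28) → (100.60,80.27) → (117.53,87.28) → (124.54,104.21), returning to the start.

Shape 3 is a rectangle drawn with `<path>`. Its stroke #0000ff means engrave at S438, F3293. After flipping Y the toolpath is (95.28,72.24) → (191.65,72.24) → (191.65,54.76) → (95.28,54.76) → (95.28,72.24), returning to the start.

Shape 4 is a open polyline drawn with `<path>`. Its stroke #0000ff means engrave at S438, F3293. After flipping Y the toolpath is (20.74,20.11) → (194.54,42.28) → (172.13,87.89) → (80.23,105.08) → (51.85,121.37) → (82.96,21.69).

Shape 5 is a rectangle drawn with `<rect>`. Its stroke #0000ff means engrave at S438, F3293. After flipping Y the toolpath is (35.48,97.09) → (90.61,97.09) → (90.61,84.69) → (35.48,84.69) → (35.48,97.09), returning to the start.

G21
G90
G0 X13.62 Y113.26
M3 S438
G1 X48.07 Y113.26 F3293
G1 X48.07 Y100.50 F3293
G1 X13.62 Y100.50 F3293
G1 X13.62 Y113.26 F3293
G0 X124.54 Y104.21
M3 S438
G1 X117.53 Y121.14 F3293
G1 X100.60 Y128.15 F3293
G1 X83.67 Y121.14 F3293
G1 X76.66 Y104.21 F3293
G1 X83.67 Y87.28 F3293
G1 X100.60 Y80.27 F3293
G1 X117.53 Y87.28 F3293
G1 X124.54 Y104.21 F3293
G0 X95.28 Y72.24
M3 S438
G1 X191.65 Y72.24 F3293
G1 X191.65 Y54.76 F3293
G1 X95.28 Y54.76 F3293
G1 X95.28 Y72.24 F3293
G0 X20.74 Y20.11
M3 S438
G1 X194.54 Y42.28 F3293
G1 X172.13 Y87.89 F3293
G1 X80.23 Y105.08 F3293
G1 X51.85 Y121.37 F3293
G1 X82.96 Y21.69 F3293
G0 X35.48 Y97.09
M3 S438
G1 X90.61 Y97.09 F3293
G1 X90.61 Y84.69 F3293
G1 X35.48 Y84.69 F3293
G1 X35.48 Y97.09 F3293
M5
G0 X0.00 Y0.00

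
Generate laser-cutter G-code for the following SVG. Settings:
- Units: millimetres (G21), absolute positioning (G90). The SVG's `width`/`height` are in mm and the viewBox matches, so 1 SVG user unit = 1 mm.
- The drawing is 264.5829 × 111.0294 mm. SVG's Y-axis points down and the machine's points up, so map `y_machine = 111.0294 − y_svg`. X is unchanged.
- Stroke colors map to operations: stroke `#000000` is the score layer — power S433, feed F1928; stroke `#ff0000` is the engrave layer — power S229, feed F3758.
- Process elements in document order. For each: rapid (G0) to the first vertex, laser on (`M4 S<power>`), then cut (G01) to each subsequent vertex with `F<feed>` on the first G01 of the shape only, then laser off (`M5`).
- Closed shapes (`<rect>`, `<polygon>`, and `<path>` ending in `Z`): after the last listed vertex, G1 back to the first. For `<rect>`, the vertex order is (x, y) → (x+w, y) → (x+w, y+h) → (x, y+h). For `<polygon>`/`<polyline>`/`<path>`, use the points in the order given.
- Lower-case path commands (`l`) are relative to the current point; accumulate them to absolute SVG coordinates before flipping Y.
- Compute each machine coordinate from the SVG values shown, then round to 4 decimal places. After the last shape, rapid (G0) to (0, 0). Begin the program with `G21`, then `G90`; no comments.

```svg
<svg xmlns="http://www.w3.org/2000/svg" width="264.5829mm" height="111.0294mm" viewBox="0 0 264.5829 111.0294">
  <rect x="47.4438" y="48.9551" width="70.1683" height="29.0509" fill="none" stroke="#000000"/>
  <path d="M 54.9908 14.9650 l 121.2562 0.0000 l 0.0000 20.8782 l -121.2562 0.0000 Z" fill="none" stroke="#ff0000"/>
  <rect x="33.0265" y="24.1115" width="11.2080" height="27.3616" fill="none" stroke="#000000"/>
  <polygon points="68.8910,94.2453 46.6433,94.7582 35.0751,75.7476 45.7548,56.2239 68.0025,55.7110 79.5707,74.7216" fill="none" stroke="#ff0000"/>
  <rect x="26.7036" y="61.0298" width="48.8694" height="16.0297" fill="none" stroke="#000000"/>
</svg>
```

viewBox `0 0 264.5829 111.0294` with mm width/height → 1 unit = 1 mm. Flip: y_m = 111.0294 − y_svg.

**Shape 1** — `<rect>` rectangle, stroke `#000000` → score (S433, F1928). Machine vertices: (47.4438,62.0743) → (117.6121,62.0743) → (117.6121,33.0234) → (47.4438,33.0234) → (47.4438,62.0743). Closed: final G1 returns to the first vertex.

**Shape 2** — `<path>` rectangle, stroke `#ff0000` → engrave (S229, F3758). Machine vertices: (54.9908,96.0644) → (176.2470,96.0644) → (176.2470,75.1862) → (54.9908,75.1862) → (54.9908,96.0644). Closed: final G1 returns to the first vertex.

**Shape 3** — `<rect>` rectangle, stroke `#000000` → score (S433, F1928). Machine vertices: (33.0265,86.9179) → (44.2345,86.9179) → (44.2345,59.5563) → (33.0265,59.5563) → (33.0265,86.9179). Closed: final G1 returns to the first vertex.

**Shape 4** — `<polygon>` regular polygon, stroke `#ff0000` → engrave (S229, F3758). Machine vertices: (68.8910,16.7841) → (46.6433,16.2712) → (35.0751,35.2818) → (45.7548,54.8055) → (68.0025,55.3184) → (79.5707,36.3078) → (68.8910,16.7841). Closed: final G1 returns to the first vertex.

**Shape 5** — `<rect>` rectangle, stroke `#000000` → score (S433, F1928). Machine vertices: (26.7036,49.9996) → (75.5730,49.9996) → (75.5730,33.9699) → (26.7036,33.9699) → (26.7036,49.9996). Closed: final G1 returns to the first vertex.

G21
G90
G0 X47.4438 Y62.0743
M4 S433
G01 X117.6121 Y62.0743 F1928
G01 X117.6121 Y33.0234
G01 X47.4438 Y33.0234
G01 X47.4438 Y62.0743
M5
G0 X54.9908 Y96.0644
M4 S229
G01 X176.2470 Y96.0644 F3758
G01 X176.2470 Y75.1862
G01 X54.9908 Y75.1862
G01 X54.9908 Y96.0644
M5
G0 X33.0265 Y86.9179
M4 S433
G01 X44.2345 Y86.9179 F1928
G01 X44.2345 Y59.5563
G01 X33.0265 Y59.5563
G01 X33.0265 Y86.9179
M5
G0 X68.8910 Y16.7841
M4 S229
G01 X46.6433 Y16.2712 F3758
G01 X35.0751 Y35.2818
G01 X45.7548 Y54.8055
G01 X68.0025 Y55.3184
G01 X79.5707 Y36.3078
G01 X68.8910 Y16.7841
M5
G0 X26.7036 Y49.9996
M4 S433
G01 X75.5730 Y49.9996 F1928
G01 X75.5730 Y33.9699
G01 X26.7036 Y33.9699
G01 X26.7036 Y49.9996
M5
G0 X0.0000 Y0.0000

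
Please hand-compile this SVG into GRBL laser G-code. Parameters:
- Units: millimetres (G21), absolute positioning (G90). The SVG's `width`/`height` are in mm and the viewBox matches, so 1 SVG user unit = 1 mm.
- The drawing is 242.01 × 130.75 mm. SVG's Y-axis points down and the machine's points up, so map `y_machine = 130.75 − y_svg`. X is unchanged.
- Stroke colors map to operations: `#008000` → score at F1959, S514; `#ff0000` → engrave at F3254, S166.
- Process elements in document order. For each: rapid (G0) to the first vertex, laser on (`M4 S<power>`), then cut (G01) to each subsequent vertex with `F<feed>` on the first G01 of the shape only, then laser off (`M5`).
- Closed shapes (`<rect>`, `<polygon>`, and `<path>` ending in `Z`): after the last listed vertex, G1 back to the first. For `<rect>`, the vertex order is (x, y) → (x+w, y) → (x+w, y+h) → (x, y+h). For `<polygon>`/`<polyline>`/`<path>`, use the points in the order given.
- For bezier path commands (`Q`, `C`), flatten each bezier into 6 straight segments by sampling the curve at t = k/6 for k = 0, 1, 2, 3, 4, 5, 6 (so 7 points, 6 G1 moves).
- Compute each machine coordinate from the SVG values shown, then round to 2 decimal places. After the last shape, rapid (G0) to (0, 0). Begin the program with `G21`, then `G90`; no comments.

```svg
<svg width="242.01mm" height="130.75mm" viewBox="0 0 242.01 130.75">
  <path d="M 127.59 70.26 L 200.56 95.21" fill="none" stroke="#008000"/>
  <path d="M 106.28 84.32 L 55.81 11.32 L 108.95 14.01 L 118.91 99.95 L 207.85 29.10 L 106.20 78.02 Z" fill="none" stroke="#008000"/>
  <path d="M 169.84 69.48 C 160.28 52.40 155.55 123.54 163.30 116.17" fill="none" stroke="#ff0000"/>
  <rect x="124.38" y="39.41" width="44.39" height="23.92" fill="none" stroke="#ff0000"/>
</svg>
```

1 u = 1 mm; y_m = 130.75 − y.

[1] `<path>` line segment, #008000→score S514 F1959: (127.59,60.49) → (200.56,35.54)

[2] `<path>` closed polygon, #008000→score S514 F1959: (106.28,46.43) → (55.81,119.43) → (108.95,116.74) → (118.91,30.80) → (207.85,101.65) → (106.20,52.73) → (106.28,46.43) (closed)

[3] `<path>` cubic bezier, #ff0000→engrave S166 F3254: (169.84,61.27) → (165.50,63.23) → (162.17,55.12) → (160.08,41.57) → (159.43,27.20) → (160.43,16.67) → (163.30,14.58)

[4] `<rect>` rectangle, #ff0000→engrave S166 F3254: (124.38,91.34) → (168.77,91.34) → (168.77,67.42) → (124.38,67.42) → (124.38,91.34) (closed)

G21
G90
G0 X127.59 Y60.49
M4 S514
G01 X200.56 Y35.54 F1959
M5
G0 X106.28 Y46.43
M4 S514
G01 X55.81 Y119.43 F1959
G01 X108.95 Y116.74
G01 X118.91 Y30.80
G01 X207.85 Y101.65
G01 X106.20 Y52.73
G01 X106.28 Y46.43
M5
G0 X169.84 Y61.27
M4 S166
G01 X165.50 Y63.23 F3254
G01 X162.17 Y55.12
G01 X160.08 Y41.57
G01 X159.43 Y27.20
G01 X160.43 Y16.67
G01 X163.30 Y14.58
M5
G0 X124.38 Y91.34
M4 S166
G01 X168.77 Y91.34 F3254
G01 X168.77 Y67.42
G01 X124.38 Y67.42
G01 X124.38 Y91.34
M5
G0 X0.00 Y0.00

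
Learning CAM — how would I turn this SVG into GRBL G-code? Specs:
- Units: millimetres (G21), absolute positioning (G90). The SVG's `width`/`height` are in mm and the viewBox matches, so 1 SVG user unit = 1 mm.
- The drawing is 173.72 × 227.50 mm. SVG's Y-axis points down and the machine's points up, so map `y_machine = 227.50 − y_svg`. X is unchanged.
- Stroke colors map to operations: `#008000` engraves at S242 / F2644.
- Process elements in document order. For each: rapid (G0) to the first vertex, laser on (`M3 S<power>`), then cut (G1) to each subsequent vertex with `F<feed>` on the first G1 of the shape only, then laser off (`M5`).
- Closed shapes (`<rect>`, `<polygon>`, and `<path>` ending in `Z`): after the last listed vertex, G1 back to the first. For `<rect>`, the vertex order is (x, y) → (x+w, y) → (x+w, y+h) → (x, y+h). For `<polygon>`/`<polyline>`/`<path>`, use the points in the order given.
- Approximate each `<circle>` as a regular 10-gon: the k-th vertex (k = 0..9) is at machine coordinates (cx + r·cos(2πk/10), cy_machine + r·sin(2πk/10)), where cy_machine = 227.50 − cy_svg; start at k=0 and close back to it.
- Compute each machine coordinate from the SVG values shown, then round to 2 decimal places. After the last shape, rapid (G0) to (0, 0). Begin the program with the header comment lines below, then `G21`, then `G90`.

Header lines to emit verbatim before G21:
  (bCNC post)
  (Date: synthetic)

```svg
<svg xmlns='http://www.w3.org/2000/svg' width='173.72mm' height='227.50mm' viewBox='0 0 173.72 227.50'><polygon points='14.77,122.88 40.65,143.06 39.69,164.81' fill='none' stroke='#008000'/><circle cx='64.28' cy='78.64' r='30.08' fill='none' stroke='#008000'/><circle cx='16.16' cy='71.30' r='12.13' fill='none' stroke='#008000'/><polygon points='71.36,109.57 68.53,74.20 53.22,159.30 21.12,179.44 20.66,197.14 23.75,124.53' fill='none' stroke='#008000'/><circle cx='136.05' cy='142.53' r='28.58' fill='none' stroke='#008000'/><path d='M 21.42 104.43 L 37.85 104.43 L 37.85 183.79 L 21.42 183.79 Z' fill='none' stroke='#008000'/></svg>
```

1 u = 1 mm; y_m = 227.50 − y.

[1] `<polygon>` closed polygon, #008000→engrave S242 F2644: (14.77,104.62) → (40.65,84.44) → (39.69,62.69) → (14.77,104.62) (closed)

[2] `<circle>` circle, #008000→engrave S242 F2644: (94.36,148.86) → (88.62,166.54) → (73.58,177.47) → (54.98,177.47) → (39.94,166.54) → (34.20,148.86) → (39.94,131.18) → (54.98,120.25) → (73.58,120.25) → (88.62,131.18) → (94.36,148.86) (closed)

[3] `<circle>` circle, #008000→engrave S242 F2644: (28.29,156.20) → (25.97,163.33) → (19.91,167.74) → (12.41,167.74) → (6.35,163.33) → (4.03,156.20) → (6.35,149.07) → (12.41,144.66) → (19.91,144.66) → (25.97,149.07) → (28.29,156.20) (closed)

[4] `<polygon>` closed polygon, #008000→engrave S242 F2644: (71.36,117.93) → (68.53,153.30) → (53.22,68.20) → (21.12,48.06) → (20.66,30.36) → (23.75,102.97) → (71.36,117.93) (closed)

[5] `<circle>` circle, #008000→engrave S242 F2644: (164.63,84.97) → (159.17,101.77) → (144.88,112.15) → (127.22,112.15) → (112.93,101.77) → (107.47,84.97) → (112.93,68.17) → (127.22,57.79) → (144.88,57.79) → (159.17,68.17) → (164.63,84.97) (closed)

[6] `<path>` rectangle, #008000→engrave S242 F2644: (21.42,123.07) → (37.85,123.07) → (37.85,43.71) → (21.42,43.71) → (21.42,123.07) (closed)

(bCNC post)
(Date: synthetic)
G21
G90
G0 X14.77 Y104.62
M3 S242
G1 X40.65 Y84.44 F2644
G1 X39.69 Y62.69
G1 X14.77 Y104.62
M5
G0 X94.36 Y148.86
M3 S242
G1 X88.62 Y166.54 F2644
G1 X73.58 Y177.47
G1 X54.98 Y177.47
G1 X39.94 Y166.54
G1 X34.20 Y148.86
G1 X39.94 Y131.18
G1 X54.98 Y120.25
G1 X73.58 Y120.25
G1 X88.62 Y131.18
G1 X94.36 Y148.86
M5
G0 X28.29 Y156.20
M3 S242
G1 X25.97 Y163.33 F2644
G1 X19.91 Y167.74
G1 X12.41 Y167.74
G1 X6.35 Y163.33
G1 X4.03 Y156.20
G1 X6.35 Y149.07
G1 X12.41 Y144.66
G1 X19.91 Y144.66
G1 X25.97 Y149.07
G1 X28.29 Y156.20
M5
G0 X71.36 Y117.93
M3 S242
G1 X68.53 Y153.30 F2644
G1 X53.22 Y68.20
G1 X21.12 Y48.06
G1 X20.66 Y30.36
G1 X23.75 Y102.97
G1 X71.36 Y117.93
M5
G0 X164.63 Y84.97
M3 S242
G1 X159.17 Y101.77 F2644
G1 X144.88 Y112.15
G1 X127.22 Y112.15
G1 X112.93 Y101.77
G1 X107.47 Y84.97
G1 X112.93 Y68.17
G1 X127.22 Y57.79
G1 X144.88 Y57.79
G1 X159.17 Y68.17
G1 X164.63 Y84.97
M5
G0 X21.42 Y123.07
M3 S242
G1 X37.85 Y123.07 F2644
G1 X37.85 Y43.71
G1 X21.42 Y43.71
G1 X21.42 Y123.07
M5
G0 X0.00 Y0.00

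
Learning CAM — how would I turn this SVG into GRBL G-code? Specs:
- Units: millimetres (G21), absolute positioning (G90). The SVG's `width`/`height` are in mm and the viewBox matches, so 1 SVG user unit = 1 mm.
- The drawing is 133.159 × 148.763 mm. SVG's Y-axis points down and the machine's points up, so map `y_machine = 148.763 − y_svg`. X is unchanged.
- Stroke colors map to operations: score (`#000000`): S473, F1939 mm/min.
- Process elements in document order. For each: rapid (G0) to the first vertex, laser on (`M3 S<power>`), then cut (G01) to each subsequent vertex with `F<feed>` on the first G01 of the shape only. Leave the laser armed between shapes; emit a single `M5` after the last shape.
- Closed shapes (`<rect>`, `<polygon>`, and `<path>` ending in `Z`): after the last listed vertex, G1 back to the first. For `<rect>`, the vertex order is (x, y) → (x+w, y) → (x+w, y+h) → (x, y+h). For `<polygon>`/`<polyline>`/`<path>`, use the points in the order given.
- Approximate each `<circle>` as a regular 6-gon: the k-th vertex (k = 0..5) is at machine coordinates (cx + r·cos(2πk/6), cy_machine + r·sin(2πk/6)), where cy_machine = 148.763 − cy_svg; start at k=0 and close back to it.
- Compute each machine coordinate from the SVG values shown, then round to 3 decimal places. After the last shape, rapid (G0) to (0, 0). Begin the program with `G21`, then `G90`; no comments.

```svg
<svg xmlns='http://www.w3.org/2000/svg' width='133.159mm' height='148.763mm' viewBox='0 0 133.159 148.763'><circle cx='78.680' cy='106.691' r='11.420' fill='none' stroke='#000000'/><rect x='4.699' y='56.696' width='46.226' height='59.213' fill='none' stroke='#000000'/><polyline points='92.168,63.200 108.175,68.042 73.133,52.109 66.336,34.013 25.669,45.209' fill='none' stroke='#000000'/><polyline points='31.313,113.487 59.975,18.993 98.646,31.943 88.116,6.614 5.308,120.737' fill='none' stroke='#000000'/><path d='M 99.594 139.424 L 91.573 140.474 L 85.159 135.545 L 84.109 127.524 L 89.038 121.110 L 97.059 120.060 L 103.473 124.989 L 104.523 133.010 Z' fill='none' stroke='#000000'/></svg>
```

G21
G90
G0 X90.100 Y42.072
M3 S473
G01 X84.390 Y51.962 F1939
G01 X72.970 Y51.962
G01 X67.260 Y42.072
G01 X72.970 Y32.182
G01 X84.390 Y32.182
G01 X90.100 Y42.072
G0 X4.699 Y92.067
M3 S473
G01 X50.925 Y92.067 F1939
G01 X50.925 Y32.854
G01 X4.699 Y32.854
G01 X4.699 Y92.067
G0 X92.168 Y85.563
M3 S473
G01 X108.175 Y80.721 F1939
G01 X73.133 Y96.654
G01 X66.336 Y114.750
G01 X25.669 Y103.554
G0 X31.313 Y35.276
M3 S473
G01 X59.975 Y129.770 F1939
G01 X98.646 Y116.820
G01 X88.116 Y142.149
G01 X5.308 Y28.026
G0 X99.594 Y9.339
M3 S473
G01 X91.573 Y8.289 F1939
G01 X85.159 Y13.218
G01 X84.109 Y21.239
G01 X89.038 Y27.653
G01 X97.059 Y28.703
G01 X103.473 Y23.774
G01 X104.523 Y15.753
G01 X99.594 Y9.339
M5
G0 X0.000 Y0.000

Since the viewBox matches the mm dimensions, user units are millimetres directly. The only transform is the Y-flip y_m = 148.763 − y_svg.

Shape 1 is a circle drawn with `<circle>`. Its stroke #000000 means score at S473, F1939. After flipping Y the toolpath is (90.100,42.072) → (84.390,51.962) → (72.970,51.962) → (67.260,42.072) → (72.970,32.182) → (84.390,32.182) → (90.100,42.072), returning to the start.

Shape 2 is a rectangle drawn with `<rect>`. Its stroke #000000 means score at S473, F1939. After flipping Y the toolpath is (4.699,92.067) → (50.925,92.067) → (50.925,32.854) → (4.699,32.854) → (4.699,92.067), returning to the start.

Shape 3 is a open polyline drawn with `<polyline>`. Its stroke #000000 means score at S473, F1939. After flipping Y the toolpath is (92.168,85.563) → (108.175,80.721) → (73.133,96.654) → (66.336,114.750) → (25.669,103.554).

Shape 4 is a open polyline drawn with `<polyline>`. Its stroke #000000 means score at S473, F1939. After flipping Y the toolpath is (31.313,35.276) → (59.975,129.770) → (98.646,116.820) → (88.116,142.149) → (5.308,28.026).

Shape 5 is a regular polygon drawn with `<path>`. Its stroke #000000 means score at S473, F1939. After flipping Y the toolpath is (99.594,9.339) → (91.573,8.289) → (85.159,13.218) → (84.109,21.239) → (89.038,27.653) → (97.059,28.703) → (103.473,23.774) → (104.523,15.753) → (99.594,9.339), returning to the start.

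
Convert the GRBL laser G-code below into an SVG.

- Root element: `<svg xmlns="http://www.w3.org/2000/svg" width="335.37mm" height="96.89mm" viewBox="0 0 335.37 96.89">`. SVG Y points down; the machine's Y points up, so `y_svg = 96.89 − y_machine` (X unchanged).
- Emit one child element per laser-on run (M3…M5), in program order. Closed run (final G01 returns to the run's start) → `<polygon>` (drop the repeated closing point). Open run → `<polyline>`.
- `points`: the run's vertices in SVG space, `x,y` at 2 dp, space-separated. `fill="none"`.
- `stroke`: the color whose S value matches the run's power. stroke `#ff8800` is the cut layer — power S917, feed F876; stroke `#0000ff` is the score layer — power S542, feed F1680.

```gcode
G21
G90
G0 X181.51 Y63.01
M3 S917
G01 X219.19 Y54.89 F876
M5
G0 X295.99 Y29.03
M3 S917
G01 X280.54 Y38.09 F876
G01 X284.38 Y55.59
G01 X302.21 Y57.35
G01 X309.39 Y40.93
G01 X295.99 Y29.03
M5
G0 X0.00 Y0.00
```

y_svg = 96.89 − y_m. Every run uses S917, so all elements get stroke `#ff8800` (cut).

[1] open run; points: 181.51,33.88 219.19,42.00

[2] closed run; points: 295.99,67.86 280.54,58.80 284.38,41.30 302.21,39.54 309.39,55.96

<svg xmlns="http://www.w3.org/2000/svg" width="335.37mm" height="96.89mm" viewBox="0 0 335.37 96.89">
  <polyline points="181.51,33.88 219.19,42.00" fill="none" stroke="#ff8800"/>
  <polygon points="295.99,67.86 280.54,58.80 284.38,41.30 302.21,39.54 309.39,55.96" fill="none" stroke="#ff8800"/>
</svg>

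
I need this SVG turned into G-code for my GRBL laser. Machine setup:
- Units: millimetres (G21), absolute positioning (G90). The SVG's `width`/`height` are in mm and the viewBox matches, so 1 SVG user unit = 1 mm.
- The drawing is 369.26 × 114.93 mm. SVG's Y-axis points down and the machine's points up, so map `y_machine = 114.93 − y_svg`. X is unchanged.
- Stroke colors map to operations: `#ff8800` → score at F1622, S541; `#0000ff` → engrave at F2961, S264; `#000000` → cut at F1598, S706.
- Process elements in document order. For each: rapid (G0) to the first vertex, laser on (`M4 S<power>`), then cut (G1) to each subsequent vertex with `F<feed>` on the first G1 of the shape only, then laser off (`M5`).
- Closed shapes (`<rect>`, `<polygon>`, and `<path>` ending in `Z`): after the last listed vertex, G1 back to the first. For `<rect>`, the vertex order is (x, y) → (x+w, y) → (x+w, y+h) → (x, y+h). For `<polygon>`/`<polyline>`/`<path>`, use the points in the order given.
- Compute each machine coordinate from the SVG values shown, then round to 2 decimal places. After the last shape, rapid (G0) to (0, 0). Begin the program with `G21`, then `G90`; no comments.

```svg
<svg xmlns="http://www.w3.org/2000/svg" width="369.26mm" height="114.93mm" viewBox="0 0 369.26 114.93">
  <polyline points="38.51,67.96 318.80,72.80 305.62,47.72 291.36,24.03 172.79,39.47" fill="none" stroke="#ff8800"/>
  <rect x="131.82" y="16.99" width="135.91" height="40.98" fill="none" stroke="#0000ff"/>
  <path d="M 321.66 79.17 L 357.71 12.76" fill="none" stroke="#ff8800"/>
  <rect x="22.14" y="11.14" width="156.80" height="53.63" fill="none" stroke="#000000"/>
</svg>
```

G21
G90
G0 X38.51 Y46.97
M4 S541
G1 X318.80 Y42.13 F1622
G1 X305.62 Y67.21
G1 X291.36 Y90.90
G1 X172.79 Y75.46
M5
G0 X131.82 Y97.94
M4 S264
G1 X267.73 Y97.94 F2961
G1 X267.73 Y56.96
G1 X131.82 Y56.96
G1 X131.82 Y97.94
M5
G0 X321.66 Y35.76
M4 S541
G1 X357.71 Y102.17 F1622
M5
G0 X22.14 Y103.79
M4 S706
G1 X178.94 Y103.79 F1598
G1 X178.94 Y50.16
G1 X22.14 Y50.16
G1 X22.14 Y103.79
M5
G0 X0.00 Y0.00

1 u = 1 mm; y_m = 114.93 − y.

[1] `<polyline>` open polyline, #ff8800→score S541 F1622: (38.51,46.97) → (318.80,42.13) → (305.62,67.21) → (291.36,90.90) → (172.79,75.46)

[2] `<rect>` rectangle, #0000ff→engrave S264 F2961: (131.82,97.94) → (267.73,97.94) → (267.73,56.96) → (131.82,56.96) → (131.82,97.94) (closed)

[3] `<path>` line segment, #ff8800→score S541 F1622: (321.66,35.76) → (357.71,102.17)

[4] `<rect>` rectangle, #000000→cut S706 F1598: (22.14,103.79) → (178.94,103.79) → (178.94,50.16) → (22.14,50.16) → (22.14,103.79) (closed)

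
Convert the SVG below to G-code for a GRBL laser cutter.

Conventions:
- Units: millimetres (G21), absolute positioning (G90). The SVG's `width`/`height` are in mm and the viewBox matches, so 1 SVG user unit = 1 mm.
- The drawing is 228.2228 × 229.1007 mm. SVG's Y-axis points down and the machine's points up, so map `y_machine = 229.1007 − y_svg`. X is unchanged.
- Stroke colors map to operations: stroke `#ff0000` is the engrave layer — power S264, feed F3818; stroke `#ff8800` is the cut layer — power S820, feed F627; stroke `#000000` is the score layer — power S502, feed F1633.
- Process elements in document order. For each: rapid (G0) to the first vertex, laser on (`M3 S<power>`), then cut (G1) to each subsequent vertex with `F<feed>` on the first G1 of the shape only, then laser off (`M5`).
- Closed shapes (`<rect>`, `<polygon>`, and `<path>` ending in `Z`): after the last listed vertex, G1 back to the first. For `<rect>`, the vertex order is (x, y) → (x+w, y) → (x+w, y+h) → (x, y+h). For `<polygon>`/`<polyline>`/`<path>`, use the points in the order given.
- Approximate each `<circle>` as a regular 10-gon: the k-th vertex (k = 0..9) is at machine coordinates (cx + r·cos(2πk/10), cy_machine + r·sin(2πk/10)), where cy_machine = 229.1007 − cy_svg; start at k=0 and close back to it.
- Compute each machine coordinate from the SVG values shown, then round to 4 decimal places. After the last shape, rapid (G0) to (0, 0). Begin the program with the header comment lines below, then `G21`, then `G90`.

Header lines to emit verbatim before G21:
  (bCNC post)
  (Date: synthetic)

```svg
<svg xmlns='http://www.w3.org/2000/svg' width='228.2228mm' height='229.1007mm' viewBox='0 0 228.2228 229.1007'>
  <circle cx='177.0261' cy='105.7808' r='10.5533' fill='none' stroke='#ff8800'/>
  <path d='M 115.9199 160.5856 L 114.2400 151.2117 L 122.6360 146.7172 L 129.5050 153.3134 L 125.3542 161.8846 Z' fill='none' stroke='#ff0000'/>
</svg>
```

viewBox `0 0 228.2228 229.1007` with mm width/height → 1 unit = 1 mm. Flip: y_m = 229.1007 − y_svg.

**Shape 1** — `<circle>` circle, stroke `#ff8800` → cut (S820, F627). Machine vertices: (187.5794,123.3199) → (185.5639,129.5230) → (180.2872,133.3567) → (173.7650,133.3567) → (168.4883,129.5230) → (166.4728,123.3199) → (168.4883,117.1168) → (173.7650,113.2831) → (180.2872,113.2831) → (185.5639,117.1168) → (187.5794,123.3199). Closed: final G1 returns to the first vertex.

**Shape 2** — `<path>` regular polygon, stroke `#ff0000` → engrave (S264, F3818). Machine vertices: (115.9199,68.5151) → (114.2400,77.8890) → (122.6360,82.3835) → (129.5050,75.7873) → (125.3542,67.2161) → (115.9199,68.5151). Closed: final G1 returns to the first vertex.

(bCNC post)
(Date: synthetic)
G21
G90
G0 X187.5794 Y123.3199
M3 S820
G1 X185.5639 Y129.5230 F627
G1 X180.2872 Y133.3567
G1 X173.7650 Y133.3567
G1 X168.4883 Y129.5230
G1 X166.4728 Y123.3199
G1 X168.4883 Y117.1168
G1 X173.7650 Y113.2831
G1 X180.2872 Y113.2831
G1 X185.5639 Y117.1168
G1 X187.5794 Y123.3199
M5
G0 X115.9199 Y68.5151
M3 S264
G1 X114.2400 Y77.8890 F3818
G1 X122.6360 Y82.3835
G1 X129.5050 Y75.7873
G1 X125.3542 Y67.2161
G1 X115.9199 Y68.5151
M5
G0 X0.0000 Y0.0000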